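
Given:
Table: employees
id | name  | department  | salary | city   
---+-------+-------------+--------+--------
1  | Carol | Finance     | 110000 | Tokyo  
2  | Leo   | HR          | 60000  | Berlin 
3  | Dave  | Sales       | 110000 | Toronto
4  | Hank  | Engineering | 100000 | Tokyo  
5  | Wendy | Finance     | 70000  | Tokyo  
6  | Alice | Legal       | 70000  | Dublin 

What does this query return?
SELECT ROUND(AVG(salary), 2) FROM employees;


SUM(salary) = 520000
COUNT = 6
ROUND(AVG, 2) = ROUND(520000 / 6, 2) = 86666.67

86666.67


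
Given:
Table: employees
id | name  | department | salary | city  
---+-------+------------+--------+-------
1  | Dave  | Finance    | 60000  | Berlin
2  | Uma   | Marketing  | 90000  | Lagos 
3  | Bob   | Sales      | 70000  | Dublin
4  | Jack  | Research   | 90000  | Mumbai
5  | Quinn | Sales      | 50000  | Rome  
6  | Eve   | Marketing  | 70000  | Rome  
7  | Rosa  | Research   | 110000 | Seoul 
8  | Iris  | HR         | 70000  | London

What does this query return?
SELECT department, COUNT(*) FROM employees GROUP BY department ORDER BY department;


Assigning each row to its department group:
  Dave -> Finance
  Uma -> Marketing
  Bob -> Sales
  Jack -> Research
  Quinn -> Sales
  Eve -> Marketing
  Rosa -> Research
  Iris -> HR


5 groups:
Finance, 1
HR, 1
Marketing, 2
Research, 2
Sales, 2


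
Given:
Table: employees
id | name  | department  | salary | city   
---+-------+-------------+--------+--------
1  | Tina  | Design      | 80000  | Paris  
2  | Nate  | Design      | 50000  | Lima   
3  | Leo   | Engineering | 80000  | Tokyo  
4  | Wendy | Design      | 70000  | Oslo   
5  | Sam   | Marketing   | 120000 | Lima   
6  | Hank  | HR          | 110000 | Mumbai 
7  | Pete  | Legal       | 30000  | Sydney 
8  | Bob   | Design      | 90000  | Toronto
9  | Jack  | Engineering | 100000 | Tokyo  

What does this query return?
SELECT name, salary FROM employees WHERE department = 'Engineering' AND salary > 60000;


Filtering: department = 'Engineering' AND salary > 60000
Matching: 2 rows

2 rows:
Leo, 80000
Jack, 100000


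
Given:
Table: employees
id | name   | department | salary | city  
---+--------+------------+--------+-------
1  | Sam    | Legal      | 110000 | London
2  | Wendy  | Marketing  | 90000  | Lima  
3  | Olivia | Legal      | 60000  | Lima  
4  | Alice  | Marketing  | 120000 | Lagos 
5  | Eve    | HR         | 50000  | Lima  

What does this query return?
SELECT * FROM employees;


SELECT * returns all 5 rows with all columns

5 rows:
1, Sam, Legal, 110000, London
2, Wendy, Marketing, 90000, Lima
3, Olivia, Legal, 60000, Lima
4, Alice, Marketing, 120000, Lagos
5, Eve, HR, 50000, Lima


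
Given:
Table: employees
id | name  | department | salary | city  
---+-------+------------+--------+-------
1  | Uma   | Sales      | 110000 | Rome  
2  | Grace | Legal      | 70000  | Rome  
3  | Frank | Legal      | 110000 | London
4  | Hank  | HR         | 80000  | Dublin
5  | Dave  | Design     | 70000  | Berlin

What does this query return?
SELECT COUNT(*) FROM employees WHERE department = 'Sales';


Counting rows where department = 'Sales'
  Uma -> MATCH


1


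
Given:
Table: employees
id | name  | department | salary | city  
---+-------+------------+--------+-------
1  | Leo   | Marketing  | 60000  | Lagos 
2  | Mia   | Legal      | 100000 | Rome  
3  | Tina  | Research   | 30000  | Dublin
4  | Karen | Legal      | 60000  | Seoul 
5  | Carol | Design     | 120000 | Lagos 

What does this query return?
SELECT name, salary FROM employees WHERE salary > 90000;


Filtering: salary > 90000
Matching: 2 rows

2 rows:
Mia, 100000
Carol, 120000


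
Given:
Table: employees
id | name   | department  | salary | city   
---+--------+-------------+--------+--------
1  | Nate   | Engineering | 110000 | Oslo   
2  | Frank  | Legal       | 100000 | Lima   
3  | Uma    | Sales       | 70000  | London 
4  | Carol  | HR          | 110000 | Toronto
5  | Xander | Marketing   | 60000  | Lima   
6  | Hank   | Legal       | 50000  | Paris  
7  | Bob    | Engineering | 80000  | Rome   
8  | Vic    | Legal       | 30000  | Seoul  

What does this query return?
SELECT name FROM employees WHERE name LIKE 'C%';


LIKE 'C%' matches names starting with 'C'
Matching: 1

1 rows:
Carol


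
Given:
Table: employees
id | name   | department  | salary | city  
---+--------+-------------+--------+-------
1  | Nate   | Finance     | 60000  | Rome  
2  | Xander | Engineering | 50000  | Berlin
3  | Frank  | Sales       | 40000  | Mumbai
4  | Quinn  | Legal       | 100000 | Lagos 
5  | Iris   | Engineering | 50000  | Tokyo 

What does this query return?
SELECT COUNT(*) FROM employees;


COUNT(*) counts all rows

5


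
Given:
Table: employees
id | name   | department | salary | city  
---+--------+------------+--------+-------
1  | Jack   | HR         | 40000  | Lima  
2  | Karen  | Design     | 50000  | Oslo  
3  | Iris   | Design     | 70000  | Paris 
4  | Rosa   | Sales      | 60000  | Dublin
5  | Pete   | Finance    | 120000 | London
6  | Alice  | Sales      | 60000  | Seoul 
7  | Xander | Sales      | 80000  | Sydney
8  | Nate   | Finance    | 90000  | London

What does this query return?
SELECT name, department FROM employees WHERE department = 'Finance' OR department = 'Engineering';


Filtering: department = 'Finance' OR 'Engineering'
Matching: 2 rows

2 rows:
Pete, Finance
Nate, Finance


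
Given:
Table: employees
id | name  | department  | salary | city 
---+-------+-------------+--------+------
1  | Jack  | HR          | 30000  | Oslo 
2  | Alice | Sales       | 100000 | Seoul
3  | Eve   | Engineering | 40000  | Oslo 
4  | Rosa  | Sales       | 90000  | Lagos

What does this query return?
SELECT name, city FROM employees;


Projecting columns: name, city

4 rows:
Jack, Oslo
Alice, Seoul
Eve, Oslo
Rosa, Lagos


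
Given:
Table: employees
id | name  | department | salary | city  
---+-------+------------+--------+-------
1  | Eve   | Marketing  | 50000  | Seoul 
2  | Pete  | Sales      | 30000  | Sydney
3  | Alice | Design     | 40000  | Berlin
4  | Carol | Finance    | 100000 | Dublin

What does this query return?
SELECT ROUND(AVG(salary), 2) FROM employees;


SUM(salary) = 220000
COUNT = 4
ROUND(AVG, 2) = ROUND(220000 / 4, 2) = 55000.0

55000.0


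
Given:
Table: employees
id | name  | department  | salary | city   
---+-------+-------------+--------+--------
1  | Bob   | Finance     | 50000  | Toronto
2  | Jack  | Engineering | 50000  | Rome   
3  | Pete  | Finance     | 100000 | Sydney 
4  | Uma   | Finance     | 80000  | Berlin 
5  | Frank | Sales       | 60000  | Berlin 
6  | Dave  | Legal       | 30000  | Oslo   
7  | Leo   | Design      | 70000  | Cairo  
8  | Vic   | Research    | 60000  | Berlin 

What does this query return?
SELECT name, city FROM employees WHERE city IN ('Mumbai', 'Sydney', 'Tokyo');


Filtering: city IN ('Mumbai', 'Sydney', 'Tokyo')
Matching: 1 rows

1 rows:
Pete, Sydney


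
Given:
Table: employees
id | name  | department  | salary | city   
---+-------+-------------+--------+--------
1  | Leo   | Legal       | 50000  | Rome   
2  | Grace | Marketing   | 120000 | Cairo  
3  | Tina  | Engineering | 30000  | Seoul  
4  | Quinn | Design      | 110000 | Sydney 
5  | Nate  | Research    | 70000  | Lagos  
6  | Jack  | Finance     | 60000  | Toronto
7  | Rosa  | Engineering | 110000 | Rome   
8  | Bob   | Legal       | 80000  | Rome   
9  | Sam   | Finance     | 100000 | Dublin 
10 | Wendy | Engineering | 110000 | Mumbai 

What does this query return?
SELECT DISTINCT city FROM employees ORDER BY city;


All 'city' values (row order): Rome, Cairo, Seoul, Sydney, Lagos, Toronto, Rome, Rome, Dublin, Mumbai
Removing duplicates leaves 8 unique value(s).

8 values:
Cairo
Dublin
Lagos
Mumbai
Rome
Seoul
Sydney
Toronto


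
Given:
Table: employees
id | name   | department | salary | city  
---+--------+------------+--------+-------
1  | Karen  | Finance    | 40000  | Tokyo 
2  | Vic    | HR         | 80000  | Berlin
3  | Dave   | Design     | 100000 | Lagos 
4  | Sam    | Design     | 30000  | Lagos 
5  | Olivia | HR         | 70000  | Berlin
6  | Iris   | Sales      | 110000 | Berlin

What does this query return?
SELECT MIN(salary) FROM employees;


Salaries: 40000, 80000, 100000, 30000, 70000, 110000
MIN = 30000

30000


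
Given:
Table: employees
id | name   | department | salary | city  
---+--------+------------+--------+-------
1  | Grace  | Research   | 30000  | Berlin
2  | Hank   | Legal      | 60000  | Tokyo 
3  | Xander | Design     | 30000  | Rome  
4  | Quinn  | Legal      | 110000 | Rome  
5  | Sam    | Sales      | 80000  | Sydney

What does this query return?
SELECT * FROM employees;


SELECT * returns all 5 rows with all columns

5 rows:
1, Grace, Research, 30000, Berlin
2, Hank, Legal, 60000, Tokyo
3, Xander, Design, 30000, Rome
4, Quinn, Legal, 110000, Rome
5, Sam, Sales, 80000, Sydney


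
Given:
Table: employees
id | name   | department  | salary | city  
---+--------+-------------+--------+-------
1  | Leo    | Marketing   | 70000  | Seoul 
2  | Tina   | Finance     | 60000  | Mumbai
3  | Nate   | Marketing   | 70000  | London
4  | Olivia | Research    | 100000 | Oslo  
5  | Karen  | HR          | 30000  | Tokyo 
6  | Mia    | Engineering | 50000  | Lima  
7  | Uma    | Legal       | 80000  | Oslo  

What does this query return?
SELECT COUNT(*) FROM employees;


COUNT(*) counts all rows

7


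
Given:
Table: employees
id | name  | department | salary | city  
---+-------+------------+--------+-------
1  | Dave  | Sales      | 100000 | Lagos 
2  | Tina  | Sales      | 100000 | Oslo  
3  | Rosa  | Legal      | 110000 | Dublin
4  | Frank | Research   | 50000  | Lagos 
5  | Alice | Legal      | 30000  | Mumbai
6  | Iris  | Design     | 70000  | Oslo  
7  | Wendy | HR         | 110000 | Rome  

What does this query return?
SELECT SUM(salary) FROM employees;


SUM(salary) = 100000 + 100000 + 110000 + 50000 + 30000 + 70000 + 110000 = 570000

570000


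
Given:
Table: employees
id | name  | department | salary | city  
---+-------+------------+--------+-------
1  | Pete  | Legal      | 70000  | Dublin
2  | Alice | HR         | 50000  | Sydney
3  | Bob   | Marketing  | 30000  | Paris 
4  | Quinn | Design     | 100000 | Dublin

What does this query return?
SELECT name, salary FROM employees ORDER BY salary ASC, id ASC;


Sorting by salary ASC, then id ASC for ties

4 rows:
Bob, 30000
Alice, 50000
Pete, 70000
Quinn, 100000


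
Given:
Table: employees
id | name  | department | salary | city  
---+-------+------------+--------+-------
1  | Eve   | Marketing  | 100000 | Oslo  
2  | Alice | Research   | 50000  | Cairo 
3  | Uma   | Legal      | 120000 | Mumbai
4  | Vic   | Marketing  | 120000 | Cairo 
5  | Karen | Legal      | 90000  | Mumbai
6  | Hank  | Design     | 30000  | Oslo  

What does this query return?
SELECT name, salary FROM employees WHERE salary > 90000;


Filtering: salary > 90000
Matching: 3 rows

3 rows:
Eve, 100000
Uma, 120000
Vic, 120000


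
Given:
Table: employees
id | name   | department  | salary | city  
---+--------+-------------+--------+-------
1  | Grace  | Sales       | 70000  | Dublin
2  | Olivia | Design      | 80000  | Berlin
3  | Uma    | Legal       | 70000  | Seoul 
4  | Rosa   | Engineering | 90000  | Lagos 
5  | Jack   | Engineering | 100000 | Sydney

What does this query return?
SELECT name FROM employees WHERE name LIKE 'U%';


LIKE 'U%' matches names starting with 'U'
Matching: 1

1 rows:
Uma


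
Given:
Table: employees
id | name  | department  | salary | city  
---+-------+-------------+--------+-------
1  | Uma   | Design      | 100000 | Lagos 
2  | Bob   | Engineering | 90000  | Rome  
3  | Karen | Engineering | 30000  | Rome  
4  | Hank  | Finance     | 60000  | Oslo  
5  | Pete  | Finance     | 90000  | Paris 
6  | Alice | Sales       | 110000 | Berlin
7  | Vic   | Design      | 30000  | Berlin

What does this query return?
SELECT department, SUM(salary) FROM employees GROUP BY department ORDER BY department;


Summing salary within each department:
  Design: 100000 + 30000 = 130000
  Engineering: 90000 + 30000 = 120000
  Finance: 60000 + 90000 = 150000
  Sales: 110000 = 110000


4 groups:
Design, 130000
Engineering, 120000
Finance, 150000
Sales, 110000


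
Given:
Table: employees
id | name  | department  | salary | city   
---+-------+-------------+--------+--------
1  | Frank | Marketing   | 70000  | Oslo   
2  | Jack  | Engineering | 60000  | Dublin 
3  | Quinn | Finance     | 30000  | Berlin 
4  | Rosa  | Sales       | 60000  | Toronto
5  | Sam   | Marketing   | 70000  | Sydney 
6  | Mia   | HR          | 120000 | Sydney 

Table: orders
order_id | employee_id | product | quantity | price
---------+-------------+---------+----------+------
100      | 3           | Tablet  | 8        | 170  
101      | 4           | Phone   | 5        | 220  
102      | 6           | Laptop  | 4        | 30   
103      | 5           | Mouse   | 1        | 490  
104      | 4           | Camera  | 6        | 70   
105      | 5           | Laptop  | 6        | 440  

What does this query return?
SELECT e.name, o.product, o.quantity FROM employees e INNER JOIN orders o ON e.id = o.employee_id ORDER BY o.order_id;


Joining employees.id = orders.employee_id:
  employee Quinn (id=3) -> order Tablet
  employee Rosa (id=4) -> order Phone
  employee Mia (id=6) -> order Laptop
  employee Sam (id=5) -> order Mouse
  employee Rosa (id=4) -> order Camera
  employee Sam (id=5) -> order Laptop


6 rows:
Quinn, Tablet, 8
Rosa, Phone, 5
Mia, Laptop, 4
Sam, Mouse, 1
Rosa, Camera, 6
Sam, Laptop, 6


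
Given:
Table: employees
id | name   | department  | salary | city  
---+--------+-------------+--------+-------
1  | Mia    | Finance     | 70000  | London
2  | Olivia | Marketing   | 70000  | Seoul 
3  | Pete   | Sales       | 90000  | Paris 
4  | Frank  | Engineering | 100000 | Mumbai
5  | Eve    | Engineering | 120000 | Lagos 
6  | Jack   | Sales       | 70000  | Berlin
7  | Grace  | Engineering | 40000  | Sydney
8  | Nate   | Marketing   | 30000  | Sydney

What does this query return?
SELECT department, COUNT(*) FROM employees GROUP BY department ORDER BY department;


Assigning each row to its department group:
  Mia -> Finance
  Olivia -> Marketing
  Pete -> Sales
  Frank -> Engineering
  Eve -> Engineering
  Jack -> Sales
  Grace -> Engineering
  Nate -> Marketing


4 groups:
Engineering, 3
Finance, 1
Marketing, 2
Sales, 2


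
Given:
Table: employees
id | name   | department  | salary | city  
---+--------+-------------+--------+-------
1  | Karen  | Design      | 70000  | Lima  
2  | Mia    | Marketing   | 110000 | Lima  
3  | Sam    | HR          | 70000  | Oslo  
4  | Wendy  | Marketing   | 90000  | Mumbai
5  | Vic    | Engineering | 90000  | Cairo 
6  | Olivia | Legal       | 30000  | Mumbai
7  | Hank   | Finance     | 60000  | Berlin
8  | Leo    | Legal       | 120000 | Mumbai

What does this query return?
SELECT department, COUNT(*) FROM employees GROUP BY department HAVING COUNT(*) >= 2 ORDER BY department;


Groups with count >= 2:
  Legal: 2 -> PASS
  Marketing: 2 -> PASS
  Design: 1 -> filtered out
  Engineering: 1 -> filtered out
  Finance: 1 -> filtered out
  HR: 1 -> filtered out


2 groups:
Legal, 2
Marketing, 2


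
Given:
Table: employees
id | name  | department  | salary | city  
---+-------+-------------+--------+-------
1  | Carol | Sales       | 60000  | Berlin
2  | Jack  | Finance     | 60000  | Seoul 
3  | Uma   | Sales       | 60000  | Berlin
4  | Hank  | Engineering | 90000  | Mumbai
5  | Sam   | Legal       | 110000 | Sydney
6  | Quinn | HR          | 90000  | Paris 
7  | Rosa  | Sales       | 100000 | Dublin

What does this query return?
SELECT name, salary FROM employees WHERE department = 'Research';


Filtering: department = 'Research'
Matching rows: 0

Empty result set (0 rows)


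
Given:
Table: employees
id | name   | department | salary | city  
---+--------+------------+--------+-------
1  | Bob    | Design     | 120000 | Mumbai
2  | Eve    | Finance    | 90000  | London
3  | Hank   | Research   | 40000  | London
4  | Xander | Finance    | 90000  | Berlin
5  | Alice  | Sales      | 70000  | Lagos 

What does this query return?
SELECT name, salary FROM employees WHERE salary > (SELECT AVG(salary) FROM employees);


Subquery: AVG(salary) = 82000.0
Filtering: salary > 82000.0
  Bob (120000) -> MATCH
  Eve (90000) -> MATCH
  Xander (90000) -> MATCH


3 rows:
Bob, 120000
Eve, 90000
Xander, 90000


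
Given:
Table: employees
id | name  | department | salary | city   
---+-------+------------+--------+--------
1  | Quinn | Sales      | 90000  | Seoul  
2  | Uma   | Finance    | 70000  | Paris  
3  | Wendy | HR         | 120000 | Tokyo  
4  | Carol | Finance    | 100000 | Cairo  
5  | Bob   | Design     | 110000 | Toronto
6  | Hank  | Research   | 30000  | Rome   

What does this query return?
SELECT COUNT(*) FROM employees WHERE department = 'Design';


Counting rows where department = 'Design'
  Bob -> MATCH


1


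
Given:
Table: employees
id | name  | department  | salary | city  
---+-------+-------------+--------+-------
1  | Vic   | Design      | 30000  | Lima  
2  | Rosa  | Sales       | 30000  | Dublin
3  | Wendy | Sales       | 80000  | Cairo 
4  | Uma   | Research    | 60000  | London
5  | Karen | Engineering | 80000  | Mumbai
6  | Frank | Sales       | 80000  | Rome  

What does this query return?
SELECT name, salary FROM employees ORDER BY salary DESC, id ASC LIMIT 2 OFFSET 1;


Sort by salary DESC (id ASC tiebreak), then skip 1 and take 2
Rows 2 through 3

2 rows:
Karen, 80000
Frank, 80000


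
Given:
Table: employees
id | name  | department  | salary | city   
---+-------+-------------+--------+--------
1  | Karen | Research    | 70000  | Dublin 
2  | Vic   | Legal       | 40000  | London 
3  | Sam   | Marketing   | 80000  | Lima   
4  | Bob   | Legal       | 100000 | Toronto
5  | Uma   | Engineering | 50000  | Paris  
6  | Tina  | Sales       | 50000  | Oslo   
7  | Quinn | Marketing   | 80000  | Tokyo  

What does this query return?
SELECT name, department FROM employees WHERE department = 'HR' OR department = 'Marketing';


Filtering: department = 'HR' OR 'Marketing'
Matching: 2 rows

2 rows:
Sam, Marketing
Quinn, Marketing


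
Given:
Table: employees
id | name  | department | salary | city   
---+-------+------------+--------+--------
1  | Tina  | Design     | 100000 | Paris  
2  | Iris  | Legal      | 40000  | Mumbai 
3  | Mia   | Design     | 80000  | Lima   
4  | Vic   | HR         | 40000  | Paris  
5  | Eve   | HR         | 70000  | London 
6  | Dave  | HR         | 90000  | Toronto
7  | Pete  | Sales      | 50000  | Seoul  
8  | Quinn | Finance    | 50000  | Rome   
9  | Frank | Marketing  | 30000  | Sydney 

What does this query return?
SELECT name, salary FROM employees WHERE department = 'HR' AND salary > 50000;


Filtering: department = 'HR' AND salary > 50000
Matching: 2 rows

2 rows:
Eve, 70000
Dave, 90000


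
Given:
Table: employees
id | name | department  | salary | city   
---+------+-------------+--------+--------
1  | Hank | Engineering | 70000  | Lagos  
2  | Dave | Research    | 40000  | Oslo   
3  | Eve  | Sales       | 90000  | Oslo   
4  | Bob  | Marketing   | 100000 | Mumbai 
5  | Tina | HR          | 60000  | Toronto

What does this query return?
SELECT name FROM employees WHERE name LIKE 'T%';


LIKE 'T%' matches names starting with 'T'
Matching: 1

1 rows:
Tina


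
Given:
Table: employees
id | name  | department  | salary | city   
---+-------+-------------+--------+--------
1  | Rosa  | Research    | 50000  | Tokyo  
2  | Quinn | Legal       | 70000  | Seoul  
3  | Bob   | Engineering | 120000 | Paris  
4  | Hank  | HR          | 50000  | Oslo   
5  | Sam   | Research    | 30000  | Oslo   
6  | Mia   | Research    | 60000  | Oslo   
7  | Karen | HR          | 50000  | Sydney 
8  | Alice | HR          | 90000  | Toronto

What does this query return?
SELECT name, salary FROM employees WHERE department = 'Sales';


Filtering: department = 'Sales'
Matching rows: 0

Empty result set (0 rows)


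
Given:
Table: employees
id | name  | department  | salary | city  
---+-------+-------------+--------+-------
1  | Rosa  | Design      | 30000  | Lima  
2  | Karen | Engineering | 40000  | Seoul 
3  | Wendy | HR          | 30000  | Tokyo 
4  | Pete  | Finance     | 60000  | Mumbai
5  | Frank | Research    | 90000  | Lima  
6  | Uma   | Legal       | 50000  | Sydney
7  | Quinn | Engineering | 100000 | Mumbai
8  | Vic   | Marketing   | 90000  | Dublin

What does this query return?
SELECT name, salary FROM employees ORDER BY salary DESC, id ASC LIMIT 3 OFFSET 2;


Sort by salary DESC (id ASC tiebreak), then skip 2 and take 3
Rows 3 through 5

3 rows:
Vic, 90000
Pete, 60000
Uma, 50000


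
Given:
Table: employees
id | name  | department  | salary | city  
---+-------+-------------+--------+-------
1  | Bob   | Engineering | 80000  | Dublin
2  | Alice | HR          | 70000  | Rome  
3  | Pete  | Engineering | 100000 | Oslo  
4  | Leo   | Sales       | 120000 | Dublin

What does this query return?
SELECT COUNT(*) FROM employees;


COUNT(*) counts all rows

4


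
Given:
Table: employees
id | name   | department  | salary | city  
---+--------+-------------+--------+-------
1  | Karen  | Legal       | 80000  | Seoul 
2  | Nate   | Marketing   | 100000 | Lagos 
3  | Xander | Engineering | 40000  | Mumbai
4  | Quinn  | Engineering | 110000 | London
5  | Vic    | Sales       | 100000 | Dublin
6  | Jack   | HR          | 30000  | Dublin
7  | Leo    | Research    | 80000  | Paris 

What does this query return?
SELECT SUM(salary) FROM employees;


SUM(salary) = 80000 + 100000 + 40000 + 110000 + 100000 + 30000 + 80000 = 540000

540000


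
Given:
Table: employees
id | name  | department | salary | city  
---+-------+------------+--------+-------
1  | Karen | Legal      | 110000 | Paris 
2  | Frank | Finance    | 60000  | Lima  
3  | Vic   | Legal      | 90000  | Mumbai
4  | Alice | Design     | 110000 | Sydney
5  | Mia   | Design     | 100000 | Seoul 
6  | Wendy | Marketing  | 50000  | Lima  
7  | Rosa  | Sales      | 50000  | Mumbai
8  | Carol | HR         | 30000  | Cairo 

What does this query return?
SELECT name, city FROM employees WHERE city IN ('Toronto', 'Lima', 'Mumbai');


Filtering: city IN ('Toronto', 'Lima', 'Mumbai')
Matching: 4 rows

4 rows:
Frank, Lima
Vic, Mumbai
Wendy, Lima
Rosa, Mumbai


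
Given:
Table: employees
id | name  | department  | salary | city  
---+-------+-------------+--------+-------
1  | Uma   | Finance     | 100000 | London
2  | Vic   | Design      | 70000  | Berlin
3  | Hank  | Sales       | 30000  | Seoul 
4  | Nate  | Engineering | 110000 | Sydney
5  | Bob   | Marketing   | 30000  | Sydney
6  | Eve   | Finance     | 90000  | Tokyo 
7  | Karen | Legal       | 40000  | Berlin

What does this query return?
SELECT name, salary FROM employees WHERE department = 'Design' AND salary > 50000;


Filtering: department = 'Design' AND salary > 50000
Matching: 1 rows

1 rows:
Vic, 70000


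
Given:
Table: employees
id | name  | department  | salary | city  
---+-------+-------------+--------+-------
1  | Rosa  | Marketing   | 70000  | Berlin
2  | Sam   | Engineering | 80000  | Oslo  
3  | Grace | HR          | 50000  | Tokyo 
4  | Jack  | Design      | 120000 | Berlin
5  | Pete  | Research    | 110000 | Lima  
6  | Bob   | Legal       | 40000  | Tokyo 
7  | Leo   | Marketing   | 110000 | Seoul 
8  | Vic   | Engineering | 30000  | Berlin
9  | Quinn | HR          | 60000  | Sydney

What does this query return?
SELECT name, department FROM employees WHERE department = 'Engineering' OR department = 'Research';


Filtering: department = 'Engineering' OR 'Research'
Matching: 3 rows

3 rows:
Sam, Engineering
Pete, Research
Vic, Engineering


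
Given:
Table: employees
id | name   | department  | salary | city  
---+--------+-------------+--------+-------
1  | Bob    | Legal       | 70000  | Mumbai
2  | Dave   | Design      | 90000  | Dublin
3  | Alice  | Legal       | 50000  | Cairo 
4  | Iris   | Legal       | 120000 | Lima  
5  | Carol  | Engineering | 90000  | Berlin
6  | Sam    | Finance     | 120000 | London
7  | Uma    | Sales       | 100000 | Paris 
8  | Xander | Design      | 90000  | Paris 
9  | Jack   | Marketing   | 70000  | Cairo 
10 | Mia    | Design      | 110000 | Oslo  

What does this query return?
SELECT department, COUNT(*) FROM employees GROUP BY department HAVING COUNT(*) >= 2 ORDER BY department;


Groups with count >= 2:
  Design: 3 -> PASS
  Legal: 3 -> PASS
  Engineering: 1 -> filtered out
  Finance: 1 -> filtered out
  Marketing: 1 -> filtered out
  Sales: 1 -> filtered out


2 groups:
Design, 3
Legal, 3


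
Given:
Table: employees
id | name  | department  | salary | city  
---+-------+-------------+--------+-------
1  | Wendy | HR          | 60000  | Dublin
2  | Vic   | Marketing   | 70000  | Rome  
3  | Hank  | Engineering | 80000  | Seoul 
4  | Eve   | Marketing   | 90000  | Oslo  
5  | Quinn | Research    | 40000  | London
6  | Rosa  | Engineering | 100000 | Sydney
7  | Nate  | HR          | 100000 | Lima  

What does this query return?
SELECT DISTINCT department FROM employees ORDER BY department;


All 'department' values (row order): HR, Marketing, Engineering, Marketing, Research, Engineering, HR
Removing duplicates leaves 4 unique value(s).

4 values:
Engineering
HR
Marketing
Research


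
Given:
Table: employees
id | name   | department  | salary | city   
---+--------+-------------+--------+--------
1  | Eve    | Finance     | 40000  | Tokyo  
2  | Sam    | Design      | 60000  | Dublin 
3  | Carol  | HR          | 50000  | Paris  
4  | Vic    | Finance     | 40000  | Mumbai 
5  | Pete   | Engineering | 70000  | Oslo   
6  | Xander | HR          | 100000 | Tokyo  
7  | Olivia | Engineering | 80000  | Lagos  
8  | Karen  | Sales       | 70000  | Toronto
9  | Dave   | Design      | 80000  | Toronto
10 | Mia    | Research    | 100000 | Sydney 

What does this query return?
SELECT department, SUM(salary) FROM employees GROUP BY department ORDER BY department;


Summing salary within each department:
  Design: 60000 + 80000 = 140000
  Engineering: 70000 + 80000 = 150000
  Finance: 40000 + 40000 = 80000
  HR: 50000 + 100000 = 150000
  Research: 100000 = 100000
  Sales: 70000 = 70000


6 groups:
Design, 140000
Engineering, 150000
Finance, 80000
HR, 150000
Research, 100000
Sales, 70000


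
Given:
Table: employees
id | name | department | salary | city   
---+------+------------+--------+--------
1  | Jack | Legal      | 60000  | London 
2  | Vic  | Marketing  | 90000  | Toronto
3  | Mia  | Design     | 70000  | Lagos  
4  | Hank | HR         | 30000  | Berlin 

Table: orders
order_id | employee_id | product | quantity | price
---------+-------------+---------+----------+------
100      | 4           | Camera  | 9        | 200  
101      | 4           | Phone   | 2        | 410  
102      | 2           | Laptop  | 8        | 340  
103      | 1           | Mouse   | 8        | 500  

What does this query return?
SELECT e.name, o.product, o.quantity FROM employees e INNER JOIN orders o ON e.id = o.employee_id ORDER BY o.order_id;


Joining employees.id = orders.employee_id:
  employee Hank (id=4) -> order Camera
  employee Hank (id=4) -> order Phone
  employee Vic (id=2) -> order Laptop
  employee Jack (id=1) -> order Mouse


4 rows:
Hank, Camera, 9
Hank, Phone, 2
Vic, Laptop, 8
Jack, Mouse, 8


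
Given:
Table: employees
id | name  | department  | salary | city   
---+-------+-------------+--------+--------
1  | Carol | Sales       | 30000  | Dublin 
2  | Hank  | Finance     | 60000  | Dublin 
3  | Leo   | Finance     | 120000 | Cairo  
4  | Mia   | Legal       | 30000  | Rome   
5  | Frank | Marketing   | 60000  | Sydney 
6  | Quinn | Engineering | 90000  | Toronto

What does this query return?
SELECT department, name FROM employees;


Projecting columns: department, name

6 rows:
Sales, Carol
Finance, Hank
Finance, Leo
Legal, Mia
Marketing, Frank
Engineering, Quinn


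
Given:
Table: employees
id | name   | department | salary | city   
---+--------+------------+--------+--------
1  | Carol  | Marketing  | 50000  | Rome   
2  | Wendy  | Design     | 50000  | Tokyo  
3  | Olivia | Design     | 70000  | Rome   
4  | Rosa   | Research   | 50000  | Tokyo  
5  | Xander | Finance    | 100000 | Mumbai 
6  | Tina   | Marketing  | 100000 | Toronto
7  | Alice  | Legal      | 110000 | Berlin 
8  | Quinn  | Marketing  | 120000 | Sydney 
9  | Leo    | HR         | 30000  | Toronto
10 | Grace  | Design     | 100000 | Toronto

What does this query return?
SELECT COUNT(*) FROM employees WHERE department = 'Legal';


Counting rows where department = 'Legal'
  Alice -> MATCH


1


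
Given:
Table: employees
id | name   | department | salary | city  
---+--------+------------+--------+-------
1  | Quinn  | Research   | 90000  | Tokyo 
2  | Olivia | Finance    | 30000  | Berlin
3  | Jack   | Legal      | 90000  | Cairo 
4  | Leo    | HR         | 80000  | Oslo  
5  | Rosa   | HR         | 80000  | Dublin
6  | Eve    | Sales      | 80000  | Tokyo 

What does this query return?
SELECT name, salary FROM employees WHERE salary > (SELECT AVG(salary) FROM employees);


Subquery: AVG(salary) = 75000.0
Filtering: salary > 75000.0
  Quinn (90000) -> MATCH
  Jack (90000) -> MATCH
  Leo (80000) -> MATCH
  Rosa (80000) -> MATCH
  Eve (80000) -> MATCH


5 rows:
Quinn, 90000
Jack, 90000
Leo, 80000
Rosa, 80000
Eve, 80000


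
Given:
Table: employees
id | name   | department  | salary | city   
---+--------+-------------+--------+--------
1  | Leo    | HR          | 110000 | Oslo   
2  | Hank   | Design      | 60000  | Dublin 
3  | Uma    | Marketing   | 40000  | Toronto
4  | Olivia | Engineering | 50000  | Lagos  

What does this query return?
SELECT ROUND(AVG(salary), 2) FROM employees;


SUM(salary) = 260000
COUNT = 4
ROUND(AVG, 2) = ROUND(260000 / 4, 2) = 65000.0

65000.0


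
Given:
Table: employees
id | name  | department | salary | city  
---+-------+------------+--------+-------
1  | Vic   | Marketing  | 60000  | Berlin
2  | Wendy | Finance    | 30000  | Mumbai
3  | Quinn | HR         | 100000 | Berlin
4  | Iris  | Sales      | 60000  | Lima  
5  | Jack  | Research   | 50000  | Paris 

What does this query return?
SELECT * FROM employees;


SELECT * returns all 5 rows with all columns

5 rows:
1, Vic, Marketing, 60000, Berlin
2, Wendy, Finance, 30000, Mumbai
3, Quinn, HR, 100000, Berlin
4, Iris, Sales, 60000, Lima
5, Jack, Research, 50000, Paris


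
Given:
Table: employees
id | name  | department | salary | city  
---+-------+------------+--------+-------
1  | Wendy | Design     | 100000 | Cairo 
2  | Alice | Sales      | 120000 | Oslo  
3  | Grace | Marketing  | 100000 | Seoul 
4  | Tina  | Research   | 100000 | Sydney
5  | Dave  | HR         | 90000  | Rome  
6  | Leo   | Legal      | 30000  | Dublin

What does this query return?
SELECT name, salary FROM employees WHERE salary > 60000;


Filtering: salary > 60000
Matching: 5 rows

5 rows:
Wendy, 100000
Alice, 120000
Grace, 100000
Tina, 100000
Dave, 90000


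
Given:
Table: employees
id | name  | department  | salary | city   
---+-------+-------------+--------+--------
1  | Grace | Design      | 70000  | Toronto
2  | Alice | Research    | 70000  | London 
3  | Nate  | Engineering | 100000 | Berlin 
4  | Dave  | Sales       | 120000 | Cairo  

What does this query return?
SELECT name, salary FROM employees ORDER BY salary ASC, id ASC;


Sorting by salary ASC, then id ASC for ties

4 rows:
Grace, 70000
Alice, 70000
Nate, 100000
Dave, 120000


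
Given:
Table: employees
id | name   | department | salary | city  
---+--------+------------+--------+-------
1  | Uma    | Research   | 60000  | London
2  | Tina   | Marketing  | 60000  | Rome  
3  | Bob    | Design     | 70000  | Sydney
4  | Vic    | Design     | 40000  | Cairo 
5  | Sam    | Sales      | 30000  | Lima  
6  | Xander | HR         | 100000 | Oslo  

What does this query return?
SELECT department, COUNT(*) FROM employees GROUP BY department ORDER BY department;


Assigning each row to its department group:
  Uma -> Research
  Tina -> Marketing
  Bob -> Design
  Vic -> Design
  Sam -> Sales
  Xander -> HR


5 groups:
Design, 2
HR, 1
Marketing, 1
Research, 1
Sales, 1


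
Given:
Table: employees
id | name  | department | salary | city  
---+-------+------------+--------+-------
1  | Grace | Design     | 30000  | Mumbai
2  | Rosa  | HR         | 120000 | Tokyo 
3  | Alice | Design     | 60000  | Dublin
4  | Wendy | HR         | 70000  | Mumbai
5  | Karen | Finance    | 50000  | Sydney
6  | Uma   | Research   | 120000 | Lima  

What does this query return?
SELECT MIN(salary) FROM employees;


Salaries: 30000, 120000, 60000, 70000, 50000, 120000
MIN = 30000

30000


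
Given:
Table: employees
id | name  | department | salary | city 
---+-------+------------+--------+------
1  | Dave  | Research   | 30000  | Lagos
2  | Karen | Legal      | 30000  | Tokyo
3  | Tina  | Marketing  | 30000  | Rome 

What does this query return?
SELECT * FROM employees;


SELECT * returns all 3 rows with all columns

3 rows:
1, Dave, Research, 30000, Lagos
2, Karen, Legal, 30000, Tokyo
3, Tina, Marketing, 30000, Rome


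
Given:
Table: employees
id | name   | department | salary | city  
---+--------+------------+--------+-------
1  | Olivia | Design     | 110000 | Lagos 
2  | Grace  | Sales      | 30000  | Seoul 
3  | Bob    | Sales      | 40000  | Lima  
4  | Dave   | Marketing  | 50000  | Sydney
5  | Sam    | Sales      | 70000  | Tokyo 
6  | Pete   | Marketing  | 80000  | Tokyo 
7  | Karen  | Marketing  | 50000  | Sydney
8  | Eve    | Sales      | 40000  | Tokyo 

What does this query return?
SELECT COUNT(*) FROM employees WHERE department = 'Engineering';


Counting rows where department = 'Engineering'


0


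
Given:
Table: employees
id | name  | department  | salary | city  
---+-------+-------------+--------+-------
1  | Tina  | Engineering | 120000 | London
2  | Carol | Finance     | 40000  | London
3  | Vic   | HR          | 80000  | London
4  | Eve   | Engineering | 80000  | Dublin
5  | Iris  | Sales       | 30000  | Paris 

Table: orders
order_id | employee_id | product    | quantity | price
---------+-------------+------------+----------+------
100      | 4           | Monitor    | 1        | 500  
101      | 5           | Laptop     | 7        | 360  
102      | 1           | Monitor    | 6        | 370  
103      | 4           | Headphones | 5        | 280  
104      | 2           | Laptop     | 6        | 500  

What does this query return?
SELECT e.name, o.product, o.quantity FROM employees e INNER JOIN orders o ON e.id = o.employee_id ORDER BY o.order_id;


Joining employees.id = orders.employee_id:
  employee Eve (id=4) -> order Monitor
  employee Iris (id=5) -> order Laptop
  employee Tina (id=1) -> order Monitor
  employee Eve (id=4) -> order Headphones
  employee Carol (id=2) -> order Laptop


5 rows:
Eve, Monitor, 1
Iris, Laptop, 7
Tina, Monitor, 6
Eve, Headphones, 5
Carol, Laptop, 6


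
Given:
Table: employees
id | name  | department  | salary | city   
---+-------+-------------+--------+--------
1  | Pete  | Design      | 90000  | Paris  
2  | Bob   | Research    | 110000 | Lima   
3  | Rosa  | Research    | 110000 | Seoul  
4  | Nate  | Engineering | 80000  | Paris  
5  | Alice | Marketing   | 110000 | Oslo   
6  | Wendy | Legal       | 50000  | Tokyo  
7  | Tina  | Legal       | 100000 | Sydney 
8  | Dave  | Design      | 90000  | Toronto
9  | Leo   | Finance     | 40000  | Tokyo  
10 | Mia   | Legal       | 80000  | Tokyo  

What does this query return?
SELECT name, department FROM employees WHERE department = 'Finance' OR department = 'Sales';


Filtering: department = 'Finance' OR 'Sales'
Matching: 1 rows

1 rows:
Leo, Finance


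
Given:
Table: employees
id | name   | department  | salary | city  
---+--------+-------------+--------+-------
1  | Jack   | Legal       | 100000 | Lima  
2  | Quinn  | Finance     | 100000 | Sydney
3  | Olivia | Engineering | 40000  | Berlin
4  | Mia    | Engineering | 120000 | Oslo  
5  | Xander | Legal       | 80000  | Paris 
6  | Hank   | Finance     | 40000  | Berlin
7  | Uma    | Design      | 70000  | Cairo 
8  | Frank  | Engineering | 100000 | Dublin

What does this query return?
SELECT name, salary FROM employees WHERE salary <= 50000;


Filtering: salary <= 50000
Matching: 2 rows

2 rows:
Olivia, 40000
Hank, 40000


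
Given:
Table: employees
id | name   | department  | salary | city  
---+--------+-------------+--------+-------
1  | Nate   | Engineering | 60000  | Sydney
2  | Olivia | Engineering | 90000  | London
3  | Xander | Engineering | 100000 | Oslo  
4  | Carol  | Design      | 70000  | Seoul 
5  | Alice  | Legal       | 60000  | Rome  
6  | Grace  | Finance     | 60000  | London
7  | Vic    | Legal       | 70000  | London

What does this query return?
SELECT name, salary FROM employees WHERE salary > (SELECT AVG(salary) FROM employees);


Subquery: AVG(salary) = 72857.14
Filtering: salary > 72857.14
  Olivia (90000) -> MATCH
  Xander (100000) -> MATCH


2 rows:
Olivia, 90000
Xander, 100000


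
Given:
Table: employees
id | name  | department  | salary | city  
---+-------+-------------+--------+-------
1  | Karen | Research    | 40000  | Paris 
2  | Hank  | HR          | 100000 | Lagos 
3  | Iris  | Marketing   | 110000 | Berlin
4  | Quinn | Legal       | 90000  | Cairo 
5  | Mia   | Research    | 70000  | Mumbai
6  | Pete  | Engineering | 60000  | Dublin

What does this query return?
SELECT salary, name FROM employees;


Projecting columns: salary, name

6 rows:
40000, Karen
100000, Hank
110000, Iris
90000, Quinn
70000, Mia
60000, Pete


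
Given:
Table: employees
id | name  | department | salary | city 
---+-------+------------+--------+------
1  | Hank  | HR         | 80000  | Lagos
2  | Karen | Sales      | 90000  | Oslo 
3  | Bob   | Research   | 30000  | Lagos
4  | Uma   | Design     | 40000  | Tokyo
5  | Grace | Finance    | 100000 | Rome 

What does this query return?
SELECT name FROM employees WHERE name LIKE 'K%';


LIKE 'K%' matches names starting with 'K'
Matching: 1

1 rows:
Karen


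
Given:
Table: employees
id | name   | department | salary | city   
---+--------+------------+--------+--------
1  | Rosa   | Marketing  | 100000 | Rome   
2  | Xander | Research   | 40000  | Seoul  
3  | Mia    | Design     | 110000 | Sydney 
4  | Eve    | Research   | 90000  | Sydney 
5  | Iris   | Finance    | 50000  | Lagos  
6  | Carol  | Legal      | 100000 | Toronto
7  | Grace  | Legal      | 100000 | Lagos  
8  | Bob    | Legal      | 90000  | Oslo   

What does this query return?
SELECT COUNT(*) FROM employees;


COUNT(*) counts all rows

8


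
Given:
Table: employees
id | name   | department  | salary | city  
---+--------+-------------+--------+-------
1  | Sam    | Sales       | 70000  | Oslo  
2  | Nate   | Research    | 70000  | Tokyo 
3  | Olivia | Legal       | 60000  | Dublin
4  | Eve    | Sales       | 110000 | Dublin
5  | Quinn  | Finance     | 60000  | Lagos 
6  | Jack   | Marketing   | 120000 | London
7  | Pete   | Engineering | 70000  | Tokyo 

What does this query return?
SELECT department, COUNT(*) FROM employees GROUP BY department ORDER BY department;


Assigning each row to its department group:
  Sam -> Sales
  Nate -> Research
  Olivia -> Legal
  Eve -> Sales
  Quinn -> Finance
  Jack -> Marketing
  Pete -> Engineering


6 groups:
Engineering, 1
Finance, 1
Legal, 1
Marketing, 1
Research, 1
Sales, 2


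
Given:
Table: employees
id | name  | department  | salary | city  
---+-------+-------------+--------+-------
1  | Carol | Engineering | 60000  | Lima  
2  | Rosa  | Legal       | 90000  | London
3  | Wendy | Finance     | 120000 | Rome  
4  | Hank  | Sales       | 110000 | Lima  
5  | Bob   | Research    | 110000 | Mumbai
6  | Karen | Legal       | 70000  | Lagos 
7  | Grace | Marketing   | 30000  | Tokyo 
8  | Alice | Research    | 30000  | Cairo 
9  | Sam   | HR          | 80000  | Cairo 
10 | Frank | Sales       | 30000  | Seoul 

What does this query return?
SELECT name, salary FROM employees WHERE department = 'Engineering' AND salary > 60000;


Filtering: department = 'Engineering' AND salary > 60000
Matching: 0 rows

Empty result set (0 rows)
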